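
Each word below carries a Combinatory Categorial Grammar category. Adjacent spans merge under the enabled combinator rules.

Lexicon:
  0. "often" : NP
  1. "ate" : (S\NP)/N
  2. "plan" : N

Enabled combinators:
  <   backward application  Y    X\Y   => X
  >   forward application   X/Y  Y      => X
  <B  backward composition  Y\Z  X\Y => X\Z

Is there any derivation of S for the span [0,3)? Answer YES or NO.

[0,3] S   <
  [0,1] "often" : NP
  [1,3] S\NP   >
    [1,2] "ate" : (S\NP)/N
    [2,3] "plan" : N

YES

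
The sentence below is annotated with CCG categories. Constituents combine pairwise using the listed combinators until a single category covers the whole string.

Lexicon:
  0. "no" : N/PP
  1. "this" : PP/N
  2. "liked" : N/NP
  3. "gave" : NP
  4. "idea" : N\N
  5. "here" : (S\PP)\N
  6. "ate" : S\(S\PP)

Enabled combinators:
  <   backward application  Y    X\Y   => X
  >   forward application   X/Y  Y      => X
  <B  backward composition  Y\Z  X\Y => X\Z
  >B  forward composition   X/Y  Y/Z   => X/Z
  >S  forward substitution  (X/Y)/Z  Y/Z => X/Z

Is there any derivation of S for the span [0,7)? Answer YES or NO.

YES

[0,7] S   <
  [0,4] N   >
    [0,1] "no" : N/PP
    [1,4] PP   >
      [1,2] "this" : PP/N
      [2,4] N   >
        [2,3] "liked" : N/NP
        [3,4] "gave" : NP
  [4,7] S\N   <B
    [4,5] "idea" : N\N
    [5,7] S\N   <B
      [5,6] "here" : (S\PP)\N
      [6,7] "ate" : S\(S\PP)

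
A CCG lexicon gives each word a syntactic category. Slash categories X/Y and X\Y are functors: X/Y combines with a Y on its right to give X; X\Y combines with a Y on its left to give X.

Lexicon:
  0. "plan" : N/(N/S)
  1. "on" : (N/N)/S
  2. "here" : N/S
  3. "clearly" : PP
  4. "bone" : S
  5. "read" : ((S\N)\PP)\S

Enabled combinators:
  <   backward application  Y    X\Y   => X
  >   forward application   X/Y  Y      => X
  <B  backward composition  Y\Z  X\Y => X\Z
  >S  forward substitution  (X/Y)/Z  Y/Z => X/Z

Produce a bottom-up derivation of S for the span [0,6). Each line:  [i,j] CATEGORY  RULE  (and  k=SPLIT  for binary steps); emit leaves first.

[0,6] S   <
  [0,3] N   >
    [0,1] "plan" : N/(N/S)
    [1,3] N/S   >S
      [1,2] "on" : (N/N)/S
      [2,3] "here" : N/S
  [3,6] S\N   <
    [3,4] "clearly" : PP
    [4,6] (S\N)\PP   <
      [4,5] "bone" : S
      [5,6] "read" : ((S\N)\PP)\S

[0,1] N/(N/S)  lex  "plan"
[1,2] (N/N)/S  lex  "on"
[2,3] N/S  lex  "here"
[1,3] N/S  >S  k=2
[0,3] N  >  k=1
[3,4] PP  lex  "clearly"
[4,5] S  lex  "bone"
[5,6] ((S\N)\PP)\S  lex  "read"
[4,6] (S\N)\PP  <  k=5
[3,6] S\N  <  k=4
[0,6] S  <  k=3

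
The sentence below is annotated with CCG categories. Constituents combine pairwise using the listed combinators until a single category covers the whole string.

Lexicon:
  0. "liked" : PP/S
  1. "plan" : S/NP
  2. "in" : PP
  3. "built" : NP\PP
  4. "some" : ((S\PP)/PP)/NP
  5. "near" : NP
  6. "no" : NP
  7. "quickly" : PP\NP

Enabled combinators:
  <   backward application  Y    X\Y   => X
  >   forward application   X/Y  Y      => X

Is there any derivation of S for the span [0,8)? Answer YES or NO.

[0,8] S   <
  [0,4] PP   >
    [0,1] "liked" : PP/S
    [1,4] S   >
      [1,2] "plan" : S/NP
      [2,4] NP   <
        [2,3] "in" : PP
        [3,4] "built" : NP\PP
  [4,8] S\PP   >
    [4,6] (S\PP)/PP   >
      [4,5] "some" : ((S\PP)/PP)/NP
      [5,6] "near" : NP
    [6,8] PP   <
      [6,7] "no" : NP
      [7,8] "quickly" : PP\NP

YES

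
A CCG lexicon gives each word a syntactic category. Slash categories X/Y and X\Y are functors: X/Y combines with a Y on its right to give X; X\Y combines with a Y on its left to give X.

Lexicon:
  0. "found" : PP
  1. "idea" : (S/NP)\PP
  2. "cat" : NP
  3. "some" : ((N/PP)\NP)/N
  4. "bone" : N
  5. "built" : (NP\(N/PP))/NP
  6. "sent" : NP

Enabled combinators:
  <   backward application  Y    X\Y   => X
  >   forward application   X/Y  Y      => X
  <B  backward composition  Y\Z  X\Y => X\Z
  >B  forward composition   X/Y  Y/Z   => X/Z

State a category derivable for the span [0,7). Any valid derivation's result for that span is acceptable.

[0,7] S   >
  [0,2] S/NP   <
    [0,1] "found" : PP
    [1,2] "idea" : (S/NP)\PP
  [2,7] NP   <
    [2,5] N/PP   <
      [2,3] "cat" : NP
      [3,5] (N/PP)\NP   >
        [3,4] "some" : ((N/PP)\NP)/N
        [4,5] "bone" : N
    [5,7] NP\(N/PP)   >
      [5,6] "built" : (NP\(N/PP))/NP
      [6,7] "sent" : NP

S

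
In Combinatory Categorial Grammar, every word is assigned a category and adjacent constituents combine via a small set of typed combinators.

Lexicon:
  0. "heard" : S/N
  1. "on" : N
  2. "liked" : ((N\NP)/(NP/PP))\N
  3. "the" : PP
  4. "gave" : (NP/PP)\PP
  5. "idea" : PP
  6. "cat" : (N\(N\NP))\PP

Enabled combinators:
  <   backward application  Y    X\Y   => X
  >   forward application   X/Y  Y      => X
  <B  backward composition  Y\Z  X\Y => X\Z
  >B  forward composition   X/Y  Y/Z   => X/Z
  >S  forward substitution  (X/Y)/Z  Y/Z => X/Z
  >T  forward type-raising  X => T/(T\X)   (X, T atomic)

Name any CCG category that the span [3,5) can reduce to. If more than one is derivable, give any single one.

[0,7] S   >
  [0,1] "heard" : S/N
  [1,7] N   <
    [1,5] N\NP   >
      [1,3] (N\NP)/(NP/PP)   <
        [1,2] "on" : N
        [2,3] "liked" : ((N\NP)/(NP/PP))\N
      [3,5] NP/PP   <
        [3,4] "the" : PP
        [4,5] "gave" : (NP/PP)\PP
    [5,7] N\(N\NP)   <
      [5,6] "idea" : PP
      [6,7] "cat" : (N\(N\NP))\PP

NP/PP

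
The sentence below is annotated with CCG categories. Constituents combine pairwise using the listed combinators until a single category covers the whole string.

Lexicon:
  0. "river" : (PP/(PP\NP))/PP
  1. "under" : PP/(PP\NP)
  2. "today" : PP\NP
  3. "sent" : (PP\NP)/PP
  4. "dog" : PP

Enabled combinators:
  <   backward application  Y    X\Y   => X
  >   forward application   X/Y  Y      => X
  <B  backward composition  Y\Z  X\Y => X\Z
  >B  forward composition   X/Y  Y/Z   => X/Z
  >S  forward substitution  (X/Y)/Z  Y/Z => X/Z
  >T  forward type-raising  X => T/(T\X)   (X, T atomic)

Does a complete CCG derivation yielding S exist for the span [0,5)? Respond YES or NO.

NO

(PP/(PP\NP))/PP PP/(PP\NP) PP\NP (PP\NP)/PP PP
CKY chart[0,5] = {N/(N\PP), NP/(NP\PP), PP, PP/(PP\PP), S/(S\PP)}; S ∉ chart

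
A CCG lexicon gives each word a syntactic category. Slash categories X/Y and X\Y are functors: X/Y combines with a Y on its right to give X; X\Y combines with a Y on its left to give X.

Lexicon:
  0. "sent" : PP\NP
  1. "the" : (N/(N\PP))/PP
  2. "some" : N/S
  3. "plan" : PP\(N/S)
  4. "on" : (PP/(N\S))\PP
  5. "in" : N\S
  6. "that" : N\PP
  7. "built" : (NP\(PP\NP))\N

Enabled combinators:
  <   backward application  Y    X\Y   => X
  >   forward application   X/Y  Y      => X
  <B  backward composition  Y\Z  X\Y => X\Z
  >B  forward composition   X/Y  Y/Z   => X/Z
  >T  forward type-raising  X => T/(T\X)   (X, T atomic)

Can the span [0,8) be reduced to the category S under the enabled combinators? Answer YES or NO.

NO

PP\NP (N/(N\PP))/PP N/S PP\(N/S) (PP/(N\S))\PP N\S N\PP (NP\(PP\NP))\N
CKY chart[0,8] = {N/(N\NP), NP, NP/(NP\NP), PP/(PP\NP), S/(S\NP)}; S ∉ chart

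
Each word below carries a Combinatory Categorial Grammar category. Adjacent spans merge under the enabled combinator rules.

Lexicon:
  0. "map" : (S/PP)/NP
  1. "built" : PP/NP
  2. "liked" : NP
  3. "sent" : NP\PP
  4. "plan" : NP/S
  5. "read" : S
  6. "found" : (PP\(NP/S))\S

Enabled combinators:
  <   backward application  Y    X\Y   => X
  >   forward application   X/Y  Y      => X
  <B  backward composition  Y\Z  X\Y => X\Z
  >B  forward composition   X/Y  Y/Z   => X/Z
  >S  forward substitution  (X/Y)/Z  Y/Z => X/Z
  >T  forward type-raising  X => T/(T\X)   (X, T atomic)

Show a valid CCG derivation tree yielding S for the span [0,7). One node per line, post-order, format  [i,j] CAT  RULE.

[0,7] S   >
  [0,4] S/PP   >
    [0,1] "map" : (S/PP)/NP
    [1,4] NP   <
      [1,3] PP   >
        [1,2] "built" : PP/NP
        [2,3] "liked" : NP
      [3,4] "sent" : NP\PP
  [4,7] PP   <
    [4,5] "plan" : NP/S
    [5,7] PP\(NP/S)   <
      [5,6] "read" : S
      [6,7] "found" : (PP\(NP/S))\S

[0,1] (S/PP)/NP  lex  "map"
[1,2] PP/NP  lex  "built"
[2,3] NP  lex  "liked"
[1,3] PP  >  k=2
[3,4] NP\PP  lex  "sent"
[1,4] NP  <  k=3
[0,4] S/PP  >  k=1
[4,5] NP/S  lex  "plan"
[5,6] S  lex  "read"
[6,7] (PP\(NP/S))\S  lex  "found"
[5,7] PP\(NP/S)  <  k=6
[4,7] PP  <  k=5
[0,7] S  >  k=4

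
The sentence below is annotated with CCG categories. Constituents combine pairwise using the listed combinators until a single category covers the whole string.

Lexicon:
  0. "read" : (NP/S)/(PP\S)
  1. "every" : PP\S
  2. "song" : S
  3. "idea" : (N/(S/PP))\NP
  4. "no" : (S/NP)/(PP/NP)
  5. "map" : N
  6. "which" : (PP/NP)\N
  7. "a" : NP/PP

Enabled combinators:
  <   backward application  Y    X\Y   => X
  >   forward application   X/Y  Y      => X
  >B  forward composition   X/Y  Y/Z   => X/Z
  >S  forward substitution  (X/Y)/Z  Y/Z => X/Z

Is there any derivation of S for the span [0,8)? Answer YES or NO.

(NP/S)/(PP\S) PP\S S (N/(S/PP))\NP (S/NP)/(PP/NP) N (PP/NP)\N NP/PP
CKY chart[0,8] = {N}; S ∉ chart

NO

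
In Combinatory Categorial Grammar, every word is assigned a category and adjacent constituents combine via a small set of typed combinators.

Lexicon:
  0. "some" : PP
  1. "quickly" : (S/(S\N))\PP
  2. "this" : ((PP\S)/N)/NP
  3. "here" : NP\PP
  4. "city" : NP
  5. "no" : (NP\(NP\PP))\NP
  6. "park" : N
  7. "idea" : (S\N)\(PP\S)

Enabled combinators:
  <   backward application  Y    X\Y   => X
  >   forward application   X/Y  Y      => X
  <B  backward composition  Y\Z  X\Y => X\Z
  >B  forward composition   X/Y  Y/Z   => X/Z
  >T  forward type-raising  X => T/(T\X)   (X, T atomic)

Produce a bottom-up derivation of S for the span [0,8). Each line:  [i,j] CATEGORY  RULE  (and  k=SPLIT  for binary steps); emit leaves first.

[0,8] S   >
  [0,2] S/(S\N)   <
    [0,1] "some" : PP
    [1,2] "quickly" : (S/(S\N))\PP
  [2,8] S\N   <
    [2,7] PP\S   >
      [2,6] (PP\S)/N   >
        [2,3] "this" : ((PP\S)/N)/NP
        [3,6] NP   <
          [3,4] "here" : NP\PP
          [4,6] NP\(NP\PP)   <
            [4,5] "city" : NP
            [5,6] "no" : (NP\(NP\PP))\NP
      [6,7] "park" : N
    [7,8] "idea" : (S\N)\(PP\S)

[0,1] PP  lex  "some"
[1,2] (S/(S\N))\PP  lex  "quickly"
[0,2] S/(S\N)  <  k=1
[2,3] ((PP\S)/N)/NP  lex  "this"
[3,4] NP\PP  lex  "here"
[4,5] NP  lex  "city"
[5,6] (NP\(NP\PP))\NP  lex  "no"
[4,6] NP\(NP\PP)  <  k=5
[3,6] NP  <  k=4
[2,6] (PP\S)/N  >  k=3
[6,7] N  lex  "park"
[2,7] PP\S  >  k=6
[7,8] (S\N)\(PP\S)  lex  "idea"
[2,8] S\N  <  k=7
[0,8] S  >  k=2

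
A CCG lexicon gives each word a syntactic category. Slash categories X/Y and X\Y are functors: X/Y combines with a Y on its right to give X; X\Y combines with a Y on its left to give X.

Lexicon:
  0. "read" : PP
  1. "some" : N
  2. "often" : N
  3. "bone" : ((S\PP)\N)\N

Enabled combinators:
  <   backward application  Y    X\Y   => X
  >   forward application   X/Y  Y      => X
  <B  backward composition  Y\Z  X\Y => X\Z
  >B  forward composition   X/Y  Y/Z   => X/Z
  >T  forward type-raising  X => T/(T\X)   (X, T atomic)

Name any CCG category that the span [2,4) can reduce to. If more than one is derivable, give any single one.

[0,4] S   >
  [0,1] S/(S\PP)   >T
    [0,1] "read" : PP
  [1,4] S\PP   <
    [1,2] "some" : N
    [2,4] (S\PP)\N   <
      [2,3] "often" : N
      [3,4] "bone" : ((S\PP)\N)\N

(S\PP)\N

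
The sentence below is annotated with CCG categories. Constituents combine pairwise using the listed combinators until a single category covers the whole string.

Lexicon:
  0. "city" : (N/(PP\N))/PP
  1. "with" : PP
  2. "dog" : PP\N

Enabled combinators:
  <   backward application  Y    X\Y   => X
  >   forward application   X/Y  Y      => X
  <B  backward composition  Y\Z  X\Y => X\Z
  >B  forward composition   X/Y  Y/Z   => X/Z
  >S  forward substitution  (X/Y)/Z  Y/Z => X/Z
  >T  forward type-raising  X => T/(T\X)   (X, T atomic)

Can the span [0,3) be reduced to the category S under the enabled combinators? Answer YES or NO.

NO

(N/(PP\N))/PP PP PP\N
CKY chart[0,3] = {N, N/(N\N), NP/(NP\N), PP/(PP\N), S/(S\N)}; S ∉ chart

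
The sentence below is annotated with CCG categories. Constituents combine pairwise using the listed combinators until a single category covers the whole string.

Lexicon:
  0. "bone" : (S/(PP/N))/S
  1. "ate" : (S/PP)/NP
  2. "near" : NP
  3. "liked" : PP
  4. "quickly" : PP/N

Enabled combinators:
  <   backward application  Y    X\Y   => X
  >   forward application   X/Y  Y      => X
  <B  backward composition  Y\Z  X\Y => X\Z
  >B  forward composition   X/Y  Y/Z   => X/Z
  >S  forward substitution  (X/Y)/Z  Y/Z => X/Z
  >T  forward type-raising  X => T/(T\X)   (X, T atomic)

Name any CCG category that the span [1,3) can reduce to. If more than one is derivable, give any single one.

[0,5] S   >
  [0,4] S/(PP/N)   >
    [0,1] "bone" : (S/(PP/N))/S
    [1,4] S   >
      [1,3] S/PP   >
        [1,2] "ate" : (S/PP)/NP
        [2,3] "near" : NP
      [3,4] "liked" : PP
  [4,5] "quickly" : PP/N

S/PP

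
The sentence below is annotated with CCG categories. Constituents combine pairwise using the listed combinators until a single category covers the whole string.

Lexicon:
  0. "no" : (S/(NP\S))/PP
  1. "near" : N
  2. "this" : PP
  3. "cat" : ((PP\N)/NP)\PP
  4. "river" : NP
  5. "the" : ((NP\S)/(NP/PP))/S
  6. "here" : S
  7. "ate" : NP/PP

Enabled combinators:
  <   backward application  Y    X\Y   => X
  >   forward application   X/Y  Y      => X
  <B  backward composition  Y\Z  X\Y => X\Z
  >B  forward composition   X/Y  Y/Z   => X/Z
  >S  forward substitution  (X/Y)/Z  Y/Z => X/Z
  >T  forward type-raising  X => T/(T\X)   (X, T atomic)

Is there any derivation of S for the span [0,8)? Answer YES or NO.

[0,8] S   >
  [0,5] S/(NP\S)   >
    [0,1] "no" : (S/(NP\S))/PP
    [1,5] PP   >
      [1,2] PP/(PP\N)   >T
        [1,2] "near" : N
      [2,5] PP\N   >
        [2,4] (PP\N)/NP   <
          [2,3] "this" : PP
          [3,4] "cat" : ((PP\N)/NP)\PP
        [4,5] "river" : NP
  [5,8] NP\S   >
    [5,7] (NP\S)/(NP/PP)   >
      [5,6] "the" : ((NP\S)/(NP/PP))/S
      [6,7] "here" : S
    [7,8] "ate" : NP/PP

YES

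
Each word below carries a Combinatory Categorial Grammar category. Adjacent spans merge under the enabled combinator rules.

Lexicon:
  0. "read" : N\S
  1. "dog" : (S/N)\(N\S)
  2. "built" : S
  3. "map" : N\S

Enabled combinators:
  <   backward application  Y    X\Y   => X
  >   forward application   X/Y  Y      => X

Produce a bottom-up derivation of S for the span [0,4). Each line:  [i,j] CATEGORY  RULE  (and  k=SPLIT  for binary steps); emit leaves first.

[0,4] S   >
  [0,2] S/N   <
    [0,1] "read" : N\S
    [1,2] "dog" : (S/N)\(N\S)
  [2,4] N   <
    [2,3] "built" : S
    [3,4] "map" : N\S

[0,1] N\S  lex  "read"
[1,2] (S/N)\(N\S)  lex  "dog"
[0,2] S/N  <  k=1
[2,3] S  lex  "built"
[3,4] N\S  lex  "map"
[2,4] N  <  k=3
[0,4] S  >  k=2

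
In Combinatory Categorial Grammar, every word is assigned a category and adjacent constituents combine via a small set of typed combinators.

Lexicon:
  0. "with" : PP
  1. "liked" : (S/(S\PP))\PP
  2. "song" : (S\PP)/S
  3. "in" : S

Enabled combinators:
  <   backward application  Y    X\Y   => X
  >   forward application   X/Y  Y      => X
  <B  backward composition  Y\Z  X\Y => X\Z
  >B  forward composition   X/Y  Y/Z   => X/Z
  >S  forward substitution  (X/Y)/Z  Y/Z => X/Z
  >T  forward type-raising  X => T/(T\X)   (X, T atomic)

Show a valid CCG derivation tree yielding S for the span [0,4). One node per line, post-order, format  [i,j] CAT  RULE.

[0,4] S   >
  [0,2] S/(S\PP)   <
    [0,1] "with" : PP
    [1,2] "liked" : (S/(S\PP))\PP
  [2,4] S\PP   >
    [2,3] "song" : (S\PP)/S
    [3,4] "in" : S

[0,1] PP  lex  "with"
[1,2] (S/(S\PP))\PP  lex  "liked"
[0,2] S/(S\PP)  <  k=1
[2,3] (S\PP)/S  lex  "song"
[3,4] S  lex  "in"
[2,4] S\PP  >  k=3
[0,4] S  >  k=2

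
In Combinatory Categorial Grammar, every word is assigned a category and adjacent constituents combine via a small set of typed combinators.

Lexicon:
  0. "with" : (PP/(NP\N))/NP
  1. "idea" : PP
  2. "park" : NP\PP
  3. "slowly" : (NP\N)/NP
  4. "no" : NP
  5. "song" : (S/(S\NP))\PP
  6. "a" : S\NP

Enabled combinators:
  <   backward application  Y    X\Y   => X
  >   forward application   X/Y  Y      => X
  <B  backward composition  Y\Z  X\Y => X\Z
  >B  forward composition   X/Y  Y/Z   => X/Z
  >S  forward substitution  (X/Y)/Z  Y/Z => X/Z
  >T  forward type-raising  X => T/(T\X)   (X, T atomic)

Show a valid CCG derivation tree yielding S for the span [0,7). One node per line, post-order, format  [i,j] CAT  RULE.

[0,7] S   >
  [0,6] S/(S\NP)   <
    [0,5] PP   >
      [0,3] PP/(NP\N)   >
        [0,1] "with" : (PP/(NP\N))/NP
        [1,3] NP   <
          [1,2] "idea" : PP
          [2,3] "park" : NP\PP
      [3,5] NP\N   >
        [3,4] "slowly" : (NP\N)/NP
        [4,5] "no" : NP
    [5,6] "song" : (S/(S\NP))\PP
  [6,7] "a" : S\NP

[0,1] (PP/(NP\N))/NP  lex  "with"
[1,2] PP  lex  "idea"
[2,3] NP\PP  lex  "park"
[1,3] NP  <  k=2
[0,3] PP/(NP\N)  >  k=1
[3,4] (NP\N)/NP  lex  "slowly"
[4,5] NP  lex  "no"
[3,5] NP\N  >  k=4
[0,5] PP  >  k=3
[5,6] (S/(S\NP))\PP  lex  "song"
[0,6] S/(S\NP)  <  k=5
[6,7] S\NP  lex  "a"
[0,7] S  >  k=6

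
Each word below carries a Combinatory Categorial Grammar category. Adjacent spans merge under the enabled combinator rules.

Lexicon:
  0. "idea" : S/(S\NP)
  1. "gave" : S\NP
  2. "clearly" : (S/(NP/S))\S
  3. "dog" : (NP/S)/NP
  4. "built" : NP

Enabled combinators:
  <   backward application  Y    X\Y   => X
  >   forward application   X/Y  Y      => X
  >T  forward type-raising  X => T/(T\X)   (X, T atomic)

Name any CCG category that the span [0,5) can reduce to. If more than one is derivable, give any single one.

S

[0,5] S   >
  [0,3] S/(NP/S)   <
    [0,2] S   >
      [0,1] "idea" : S/(S\NP)
      [1,2] "gave" : S\NP
    [2,3] "clearly" : (S/(NP/S))\S
  [3,5] NP/S   >
    [3,4] "dog" : (NP/S)/NP
    [4,5] "built" : NP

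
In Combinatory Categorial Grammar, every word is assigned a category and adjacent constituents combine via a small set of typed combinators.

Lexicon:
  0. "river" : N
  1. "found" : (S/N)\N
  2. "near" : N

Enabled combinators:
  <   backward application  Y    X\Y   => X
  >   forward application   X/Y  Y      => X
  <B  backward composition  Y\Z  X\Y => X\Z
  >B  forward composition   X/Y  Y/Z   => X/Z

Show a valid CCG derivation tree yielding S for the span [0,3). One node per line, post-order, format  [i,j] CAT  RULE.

[0,3] S   >
  [0,2] S/N   <
    [0,1] "river" : N
    [1,2] "found" : (S/N)\N
  [2,3] "near" : N

[0,1] N  lex  "river"
[1,2] (S/N)\N  lex  "found"
[0,2] S/N  <  k=1
[2,3] N  lex  "near"
[0,3] S  >  k=2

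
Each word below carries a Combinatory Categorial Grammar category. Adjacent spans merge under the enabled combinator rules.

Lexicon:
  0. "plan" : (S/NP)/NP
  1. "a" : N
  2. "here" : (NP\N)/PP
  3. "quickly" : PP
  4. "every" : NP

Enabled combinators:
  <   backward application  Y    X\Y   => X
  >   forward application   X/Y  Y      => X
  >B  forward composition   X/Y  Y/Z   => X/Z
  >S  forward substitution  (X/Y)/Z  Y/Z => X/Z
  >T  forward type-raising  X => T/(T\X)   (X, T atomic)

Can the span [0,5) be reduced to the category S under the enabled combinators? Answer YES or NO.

YES

[0,5] S   >
  [0,4] S/NP   >
    [0,1] "plan" : (S/NP)/NP
    [1,4] NP   <
      [1,2] "a" : N
      [2,4] NP\N   >
        [2,3] "here" : (NP\N)/PP
        [3,4] "quickly" : PP
  [4,5] "every" : NP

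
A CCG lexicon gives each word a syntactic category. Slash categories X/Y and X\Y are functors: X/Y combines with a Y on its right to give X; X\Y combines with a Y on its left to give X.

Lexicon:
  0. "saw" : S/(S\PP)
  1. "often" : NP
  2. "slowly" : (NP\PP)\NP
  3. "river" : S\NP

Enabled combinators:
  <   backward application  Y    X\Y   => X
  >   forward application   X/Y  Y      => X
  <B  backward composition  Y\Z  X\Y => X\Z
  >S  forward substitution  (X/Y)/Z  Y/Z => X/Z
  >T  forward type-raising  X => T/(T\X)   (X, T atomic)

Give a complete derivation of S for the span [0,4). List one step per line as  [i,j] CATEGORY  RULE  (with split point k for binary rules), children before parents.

[0,1] S/(S\PP)  lex  "saw"
[1,2] NP  lex  "often"
[2,3] (NP\PP)\NP  lex  "slowly"
[1,3] NP\PP  <  k=2
[3,4] S\NP  lex  "river"
[1,4] S\PP  <B  k=3
[0,4] S  >  k=1

[0,4] S   >
  [0,1] "saw" : S/(S\PP)
  [1,4] S\PP   <B
    [1,3] NP\PP   <
      [1,2] "often" : NP
      [2,3] "slowly" : (NP\PP)\NP
    [3,4] "river" : S\NP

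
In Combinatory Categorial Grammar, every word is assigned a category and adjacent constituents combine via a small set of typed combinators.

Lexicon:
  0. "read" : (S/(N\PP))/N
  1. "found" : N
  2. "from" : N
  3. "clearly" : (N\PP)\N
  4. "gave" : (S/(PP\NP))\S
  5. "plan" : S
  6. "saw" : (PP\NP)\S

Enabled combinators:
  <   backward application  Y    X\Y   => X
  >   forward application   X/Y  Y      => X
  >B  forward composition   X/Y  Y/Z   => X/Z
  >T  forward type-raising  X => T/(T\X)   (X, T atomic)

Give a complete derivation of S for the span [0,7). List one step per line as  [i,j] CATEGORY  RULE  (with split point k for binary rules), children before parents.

[0,7] S   >
  [0,5] S/(PP\NP)   <
    [0,4] S   >
      [0,2] S/(N\PP)   >
        [0,1] "read" : (S/(N\PP))/N
        [1,2] "found" : N
      [2,4] N\PP   <
        [2,3] "from" : N
        [3,4] "clearly" : (N\PP)\N
    [4,5] "gave" : (S/(PP\NP))\S
  [5,7] PP\NP   <
    [5,6] "plan" : S
    [6,7] "saw" : (PP\NP)\S

[0,1] (S/(N\PP))/N  lex  "read"
[1,2] N  lex  "found"
[0,2] S/(N\PP)  >  k=1
[2,3] N  lex  "from"
[3,4] (N\PP)\N  lex  "clearly"
[2,4] N\PP  <  k=3
[0,4] S  >  k=2
[4,5] (S/(PP\NP))\S  lex  "gave"
[0,5] S/(PP\NP)  <  k=4
[5,6] S  lex  "plan"
[6,7] (PP\NP)\S  lex  "saw"
[5,7] PP\NP  <  k=6
[0,7] S  >  k=5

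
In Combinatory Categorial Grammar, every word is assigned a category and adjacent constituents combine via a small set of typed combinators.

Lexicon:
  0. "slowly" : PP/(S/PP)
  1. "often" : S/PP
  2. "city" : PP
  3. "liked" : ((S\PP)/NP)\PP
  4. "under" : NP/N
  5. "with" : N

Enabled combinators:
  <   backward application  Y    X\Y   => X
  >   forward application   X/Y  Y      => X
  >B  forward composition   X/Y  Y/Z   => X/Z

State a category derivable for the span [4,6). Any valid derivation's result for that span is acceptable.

[0,6] S   <
  [0,2] PP   >
    [0,1] "slowly" : PP/(S/PP)
    [1,2] "often" : S/PP
  [2,6] S\PP   >
    [2,4] (S\PP)/NP   <
      [2,3] "city" : PP
      [3,4] "liked" : ((S\PP)/NP)\PP
    [4,6] NP   >
      [4,5] "under" : NP/N
      [5,6] "with" : N

NP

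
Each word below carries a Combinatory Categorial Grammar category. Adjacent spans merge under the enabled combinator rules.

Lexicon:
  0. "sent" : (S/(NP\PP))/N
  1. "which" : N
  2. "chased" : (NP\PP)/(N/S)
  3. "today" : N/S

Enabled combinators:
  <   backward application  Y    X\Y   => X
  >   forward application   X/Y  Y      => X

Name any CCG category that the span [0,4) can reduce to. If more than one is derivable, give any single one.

S

[0,4] S   >
  [0,2] S/(NP\PP)   >
    [0,1] "sent" : (S/(NP\PP))/N
    [1,2] "which" : N
  [2,4] NP\PP   >
    [2,3] "chased" : (NP\PP)/(N/S)
    [3,4] "today" : N/S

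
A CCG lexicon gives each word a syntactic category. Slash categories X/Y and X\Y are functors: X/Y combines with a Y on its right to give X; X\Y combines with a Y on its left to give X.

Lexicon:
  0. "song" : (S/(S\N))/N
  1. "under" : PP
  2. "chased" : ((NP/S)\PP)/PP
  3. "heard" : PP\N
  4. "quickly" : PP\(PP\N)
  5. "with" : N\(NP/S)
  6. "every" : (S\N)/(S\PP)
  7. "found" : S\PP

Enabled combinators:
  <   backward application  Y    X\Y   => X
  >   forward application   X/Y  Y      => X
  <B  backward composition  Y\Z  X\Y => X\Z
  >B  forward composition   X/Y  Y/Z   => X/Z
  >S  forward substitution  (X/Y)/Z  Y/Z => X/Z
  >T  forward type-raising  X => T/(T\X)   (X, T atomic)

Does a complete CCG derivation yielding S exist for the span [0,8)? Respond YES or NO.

YES

[0,8] S   >
  [0,6] S/(S\N)   >
    [0,1] "song" : (S/(S\N))/N
    [1,6] N   >
      [1,2] N/(N\PP)   >T
        [1,2] "under" : PP
      [2,6] N\PP   <B
        [2,5] (NP/S)\PP   >
          [2,3] "chased" : ((NP/S)\PP)/PP
          [3,5] PP   <
            [3,4] "heard" : PP\N
            [4,5] "quickly" : PP\(PP\N)
        [5,6] "with" : N\(NP/S)
  [6,8] S\N   >
    [6,7] "every" : (S\N)/(S\PP)
    [7,8] "found" : S\PP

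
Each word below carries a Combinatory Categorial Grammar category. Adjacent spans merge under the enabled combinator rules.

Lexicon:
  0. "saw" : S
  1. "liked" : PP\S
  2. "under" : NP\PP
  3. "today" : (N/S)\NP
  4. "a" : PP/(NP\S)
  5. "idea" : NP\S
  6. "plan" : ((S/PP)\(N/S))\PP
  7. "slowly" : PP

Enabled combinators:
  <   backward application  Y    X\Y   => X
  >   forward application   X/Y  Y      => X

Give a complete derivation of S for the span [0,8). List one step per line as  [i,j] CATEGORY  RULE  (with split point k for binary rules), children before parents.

[0,8] S   >
  [0,7] S/PP   <
    [0,4] N/S   <
      [0,3] NP   <
        [0,2] PP   <
          [0,1] "saw" : S
          [1,2] "liked" : PP\S
        [2,3] "under" : NP\PP
      [3,4] "today" : (N/S)\NP
    [4,7] (S/PP)\(N/S)   <
      [4,6] PP   >
        [4,5] "a" : PP/(NP\S)
        [5,6] "idea" : NP\S
      [6,7] "plan" : ((S/PP)\(N/S))\PP
  [7,8] "slowly" : PP

[0,1] S  lex  "saw"
[1,2] PP\S  lex  "liked"
[0,2] PP  <  k=1
[2,3] NP\PP  lex  "under"
[0,3] NP  <  k=2
[3,4] (N/S)\NP  lex  "today"
[0,4] N/S  <  k=3
[4,5] PP/(NP\S)  lex  "a"
[5,6] NP\S  lex  "idea"
[4,6] PP  >  k=5
[6,7] ((S/PP)\(N/S))\PP  lex  "plan"
[4,7] (S/PP)\(N/S)  <  k=6
[0,7] S/PP  <  k=4
[7,8] PP  lex  "slowly"
[0,8] S  >  k=7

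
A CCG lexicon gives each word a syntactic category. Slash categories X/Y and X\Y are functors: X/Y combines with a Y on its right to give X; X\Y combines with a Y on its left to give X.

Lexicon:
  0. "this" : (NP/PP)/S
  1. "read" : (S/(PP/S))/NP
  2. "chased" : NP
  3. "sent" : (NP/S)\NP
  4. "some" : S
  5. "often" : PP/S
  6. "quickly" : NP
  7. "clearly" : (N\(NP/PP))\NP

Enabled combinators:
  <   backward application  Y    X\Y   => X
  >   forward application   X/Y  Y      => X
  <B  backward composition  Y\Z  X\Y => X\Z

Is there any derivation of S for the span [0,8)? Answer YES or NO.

(NP/PP)/S (S/(PP/S))/NP NP (NP/S)\NP S PP/S NP (N\(NP/PP))\NP
CKY chart[0,8] = {N}; S ∉ chart

NO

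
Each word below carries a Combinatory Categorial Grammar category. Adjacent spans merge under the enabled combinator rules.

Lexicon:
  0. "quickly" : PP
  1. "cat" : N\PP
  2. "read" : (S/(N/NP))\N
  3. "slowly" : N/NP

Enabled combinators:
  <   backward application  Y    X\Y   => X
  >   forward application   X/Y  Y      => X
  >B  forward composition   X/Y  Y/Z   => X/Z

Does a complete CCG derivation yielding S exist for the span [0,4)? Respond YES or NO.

YES

[0,4] S   >
  [0,3] S/(N/NP)   <
    [0,2] N   <
      [0,1] "quickly" : PP
      [1,2] "cat" : N\PP
    [2,3] "read" : (S/(N/NP))\N
  [3,4] "slowly" : N/NP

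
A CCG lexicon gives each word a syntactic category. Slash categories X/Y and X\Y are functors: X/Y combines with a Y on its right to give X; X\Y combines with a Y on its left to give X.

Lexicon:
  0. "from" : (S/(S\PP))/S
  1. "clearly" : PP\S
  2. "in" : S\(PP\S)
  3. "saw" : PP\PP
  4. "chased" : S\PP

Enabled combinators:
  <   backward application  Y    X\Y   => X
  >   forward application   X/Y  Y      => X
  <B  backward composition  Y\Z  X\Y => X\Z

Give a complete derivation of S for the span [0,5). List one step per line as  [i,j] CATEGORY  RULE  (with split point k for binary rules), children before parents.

[0,5] S   >
  [0,3] S/(S\PP)   >
    [0,1] "from" : (S/(S\PP))/S
    [1,3] S   <
      [1,2] "clearly" : PP\S
      [2,3] "in" : S\(PP\S)
  [3,5] S\PP   <B
    [3,4] "saw" : PP\PP
    [4,5] "chased" : S\PP

[0,1] (S/(S\PP))/S  lex  "from"
[1,2] PP\S  lex  "clearly"
[2,3] S\(PP\S)  lex  "in"
[1,3] S  <  k=2
[0,3] S/(S\PP)  >  k=1
[3,4] PP\PP  lex  "saw"
[4,5] S\PP  lex  "chased"
[3,5] S\PP  <B  k=4
[0,5] S  >  k=3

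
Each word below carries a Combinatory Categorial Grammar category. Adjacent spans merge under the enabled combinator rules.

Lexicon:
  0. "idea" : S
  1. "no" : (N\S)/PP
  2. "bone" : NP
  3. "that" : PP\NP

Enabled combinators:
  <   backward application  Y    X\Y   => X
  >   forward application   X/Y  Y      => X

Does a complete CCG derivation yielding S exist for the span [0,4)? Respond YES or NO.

S (N\S)/PP NP PP\NP
CKY chart[0,4] = {N}; S ∉ chart

NO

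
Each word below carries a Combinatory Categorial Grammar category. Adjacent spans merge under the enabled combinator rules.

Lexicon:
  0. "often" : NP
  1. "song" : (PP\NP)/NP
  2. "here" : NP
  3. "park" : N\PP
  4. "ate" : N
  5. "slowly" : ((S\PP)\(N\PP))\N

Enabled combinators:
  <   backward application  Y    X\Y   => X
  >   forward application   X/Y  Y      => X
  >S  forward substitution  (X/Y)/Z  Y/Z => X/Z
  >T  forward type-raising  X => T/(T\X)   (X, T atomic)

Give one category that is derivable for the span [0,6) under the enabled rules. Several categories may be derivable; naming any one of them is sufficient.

S

[0,6] S   <
  [0,3] PP   >
    [0,1] PP/(PP\NP)   >T
      [0,1] "often" : NP
    [1,3] PP\NP   >
      [1,2] "song" : (PP\NP)/NP
      [2,3] "here" : NP
  [3,6] S\PP   <
    [3,4] "park" : N\PP
    [4,6] (S\PP)\(N\PP)   <
      [4,5] "ate" : N
      [5,6] "slowly" : ((S\PP)\(N\PP))\N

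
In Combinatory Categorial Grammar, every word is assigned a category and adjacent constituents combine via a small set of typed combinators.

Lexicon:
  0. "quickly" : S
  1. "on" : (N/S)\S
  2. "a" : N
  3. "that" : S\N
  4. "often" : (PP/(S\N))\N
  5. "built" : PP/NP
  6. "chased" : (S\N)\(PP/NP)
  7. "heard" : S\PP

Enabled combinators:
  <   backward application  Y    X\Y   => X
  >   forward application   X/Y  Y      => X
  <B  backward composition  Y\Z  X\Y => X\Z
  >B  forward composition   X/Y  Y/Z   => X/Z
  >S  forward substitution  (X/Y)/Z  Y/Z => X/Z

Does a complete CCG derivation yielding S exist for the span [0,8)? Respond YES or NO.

[0,8] S   <
  [0,7] PP   >
    [0,5] PP/(S\N)   <
      [0,4] N   >
        [0,2] N/S   <
          [0,1] "quickly" : S
          [1,2] "on" : (N/S)\S
        [2,4] S   <
          [2,3] "a" : N
          [3,4] "that" : S\N
      [4,5] "often" : (PP/(S\N))\N
    [5,7] S\N   <
      [5,6] "built" : PP/NP
      [6,7] "chased" : (S\N)\(PP/NP)
  [7,8] "heard" : S\PP

YES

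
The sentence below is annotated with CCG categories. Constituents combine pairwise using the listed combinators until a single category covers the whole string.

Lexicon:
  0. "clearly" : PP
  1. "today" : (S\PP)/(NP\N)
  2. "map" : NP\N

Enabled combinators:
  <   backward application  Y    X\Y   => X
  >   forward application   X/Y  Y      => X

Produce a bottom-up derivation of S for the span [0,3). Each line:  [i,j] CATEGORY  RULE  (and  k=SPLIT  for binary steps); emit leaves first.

[0,3] S   <
  [0,1] "clearly" : PP
  [1,3] S\PP   >
    [1,2] "today" : (S\PP)/(NP\N)
    [2,3] "map" : NP\N

[0,1] PP  lex  "clearly"
[1,2] (S\PP)/(NP\N)  lex  "today"
[2,3] NP\N  lex  "map"
[1,3] S\PP  >  k=2
[0,3] S  <  k=1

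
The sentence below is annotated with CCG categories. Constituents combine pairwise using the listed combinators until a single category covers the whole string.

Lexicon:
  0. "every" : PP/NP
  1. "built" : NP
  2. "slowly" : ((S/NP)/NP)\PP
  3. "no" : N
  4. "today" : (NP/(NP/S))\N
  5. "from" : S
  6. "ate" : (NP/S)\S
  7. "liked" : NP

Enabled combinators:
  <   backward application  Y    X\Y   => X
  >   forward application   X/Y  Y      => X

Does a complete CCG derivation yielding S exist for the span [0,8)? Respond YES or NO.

YES

[0,8] S   >
  [0,7] S/NP   >
    [0,3] (S/NP)/NP   <
      [0,2] PP   >
        [0,1] "every" : PP/NP
        [1,2] "built" : NP
      [2,3] "slowly" : ((S/NP)/NP)\PP
    [3,7] NP   >
      [3,5] NP/(NP/S)   <
        [3,4] "no" : N
        [4,5] "today" : (NP/(NP/S))\N
      [5,7] NP/S   <
        [5,6] "from" : S
        [6,7] "ate" : (NP/S)\S
  [7,8] "liked" : NP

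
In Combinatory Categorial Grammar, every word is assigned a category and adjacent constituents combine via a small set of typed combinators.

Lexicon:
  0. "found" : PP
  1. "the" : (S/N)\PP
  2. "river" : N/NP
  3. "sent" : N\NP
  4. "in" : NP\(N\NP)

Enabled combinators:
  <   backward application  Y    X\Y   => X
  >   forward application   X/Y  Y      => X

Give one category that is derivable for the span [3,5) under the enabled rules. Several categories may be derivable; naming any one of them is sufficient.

[0,5] S   >
  [0,2] S/N   <
    [0,1] "found" : PP
    [1,2] "the" : (S/N)\PP
  [2,5] N   >
    [2,3] "river" : N/NP
    [3,5] NP   <
      [3,4] "sent" : N\NP
      [4,5] "in" : NP\(N\NP)

NP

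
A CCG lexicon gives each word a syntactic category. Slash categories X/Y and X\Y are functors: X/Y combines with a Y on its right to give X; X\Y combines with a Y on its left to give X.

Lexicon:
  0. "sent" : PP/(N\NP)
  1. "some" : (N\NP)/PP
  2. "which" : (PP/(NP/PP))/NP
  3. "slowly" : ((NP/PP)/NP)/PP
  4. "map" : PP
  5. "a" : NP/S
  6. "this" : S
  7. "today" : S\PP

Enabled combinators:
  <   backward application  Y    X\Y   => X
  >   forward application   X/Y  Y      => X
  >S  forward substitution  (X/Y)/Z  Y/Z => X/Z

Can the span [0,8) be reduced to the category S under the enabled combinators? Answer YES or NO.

YES

[0,8] S   <
  [0,7] PP   >
    [0,1] "sent" : PP/(N\NP)
    [1,7] N\NP   >
      [1,2] "some" : (N\NP)/PP
      [2,7] PP   >
        [2,5] PP/NP   >S
          [2,3] "which" : (PP/(NP/PP))/NP
          [3,5] (NP/PP)/NP   >
            [3,4] "slowly" : ((NP/PP)/NP)/PP
            [4,5] "map" : PP
        [5,7] NP   >
          [5,6] "a" : NP/S
          [6,7] "this" : S
  [7,8] "today" : S\PP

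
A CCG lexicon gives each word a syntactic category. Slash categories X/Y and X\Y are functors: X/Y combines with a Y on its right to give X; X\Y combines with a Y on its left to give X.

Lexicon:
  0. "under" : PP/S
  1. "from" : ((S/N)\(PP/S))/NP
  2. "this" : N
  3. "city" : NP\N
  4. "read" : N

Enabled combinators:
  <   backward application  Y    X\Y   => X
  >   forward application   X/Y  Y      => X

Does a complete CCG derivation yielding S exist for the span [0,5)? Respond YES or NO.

[0,5] S   >
  [0,4] S/N   <
    [0,1] "under" : PP/S
    [1,4] (S/N)\(PP/S)   >
      [1,2] "from" : ((S/N)\(PP/S))/NP
      [2,4] NP   <
        [2,3] "this" : N
        [3,4] "city" : NP\N
  [4,5] "read" : N

YES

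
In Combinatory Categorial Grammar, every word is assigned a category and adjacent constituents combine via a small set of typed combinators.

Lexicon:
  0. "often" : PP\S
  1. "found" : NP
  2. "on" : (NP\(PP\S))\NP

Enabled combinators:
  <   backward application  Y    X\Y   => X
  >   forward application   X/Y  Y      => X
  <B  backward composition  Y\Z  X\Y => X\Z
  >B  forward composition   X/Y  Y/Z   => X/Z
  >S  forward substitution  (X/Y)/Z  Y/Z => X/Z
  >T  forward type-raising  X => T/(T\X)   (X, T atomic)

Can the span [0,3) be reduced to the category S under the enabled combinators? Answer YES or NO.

PP\S NP (NP\(PP\S))\NP
CKY chart[0,3] = {N/(N\NP), NP, NP/(NP\NP), PP/(PP\NP), S/(S\NP)}; S ∉ chart

NO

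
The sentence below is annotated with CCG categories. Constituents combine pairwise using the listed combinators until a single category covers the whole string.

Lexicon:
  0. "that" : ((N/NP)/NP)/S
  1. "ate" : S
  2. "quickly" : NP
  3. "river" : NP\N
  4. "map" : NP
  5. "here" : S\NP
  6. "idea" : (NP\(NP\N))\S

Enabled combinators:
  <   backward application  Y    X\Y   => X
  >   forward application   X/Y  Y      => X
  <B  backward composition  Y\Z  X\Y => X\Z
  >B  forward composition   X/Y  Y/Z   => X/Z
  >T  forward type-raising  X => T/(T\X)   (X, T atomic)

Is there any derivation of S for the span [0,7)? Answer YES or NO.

NO

((N/NP)/NP)/S S NP NP\N NP S\NP (NP\(NP\N))\S
CKY chart[0,7] = {N, N/(NP\NP), N/(N\N), NP/(NP\N), PP/(PP\N), S/(S\N)}; S ∉ chart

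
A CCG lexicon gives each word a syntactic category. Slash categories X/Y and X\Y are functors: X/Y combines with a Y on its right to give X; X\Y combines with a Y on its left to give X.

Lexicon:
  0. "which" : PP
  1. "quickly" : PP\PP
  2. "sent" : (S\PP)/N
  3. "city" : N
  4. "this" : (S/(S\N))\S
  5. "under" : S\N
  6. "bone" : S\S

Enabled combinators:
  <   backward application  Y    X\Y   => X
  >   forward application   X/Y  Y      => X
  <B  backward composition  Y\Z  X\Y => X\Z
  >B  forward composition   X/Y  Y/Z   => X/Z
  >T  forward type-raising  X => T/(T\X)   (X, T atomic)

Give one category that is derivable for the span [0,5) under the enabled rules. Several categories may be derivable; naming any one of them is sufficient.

[0,7] S   >
  [0,5] S/(S\N)   <
    [0,4] S   >
      [0,1] S/(S\PP)   >T
        [0,1] "which" : PP
      [1,4] S\PP   <B
        [1,2] "quickly" : PP\PP
        [2,4] S\PP   >
          [2,3] "sent" : (S\PP)/N
          [3,4] "city" : N
    [4,5] "this" : (S/(S\N))\S
  [5,7] S\N   <B
    [5,6] "under" : S\N
    [6,7] "bone" : S\S

S/(S\N)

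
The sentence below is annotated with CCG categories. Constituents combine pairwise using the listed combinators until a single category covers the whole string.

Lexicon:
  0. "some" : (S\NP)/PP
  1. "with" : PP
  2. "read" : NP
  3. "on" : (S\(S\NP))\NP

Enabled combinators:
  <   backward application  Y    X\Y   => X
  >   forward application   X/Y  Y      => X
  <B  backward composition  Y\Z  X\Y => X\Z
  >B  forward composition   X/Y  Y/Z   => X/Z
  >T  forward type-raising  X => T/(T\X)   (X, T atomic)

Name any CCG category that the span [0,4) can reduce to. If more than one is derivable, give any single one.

S

[0,4] S   <
  [0,2] S\NP   >
    [0,1] "some" : (S\NP)/PP
    [1,2] "with" : PP
  [2,4] S\(S\NP)   <
    [2,3] "read" : NP
    [3,4] "on" : (S\(S\NP))\NP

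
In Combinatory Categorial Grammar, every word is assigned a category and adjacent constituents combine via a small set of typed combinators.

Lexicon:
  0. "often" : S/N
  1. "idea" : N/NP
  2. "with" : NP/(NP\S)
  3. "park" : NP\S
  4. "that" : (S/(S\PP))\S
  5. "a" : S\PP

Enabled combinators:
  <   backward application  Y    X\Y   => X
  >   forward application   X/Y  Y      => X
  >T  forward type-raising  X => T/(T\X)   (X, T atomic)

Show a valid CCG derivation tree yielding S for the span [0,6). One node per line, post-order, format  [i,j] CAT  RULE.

[0,1] S/N  lex  "often"
[1,2] N/NP  lex  "idea"
[2,3] NP/(NP\S)  lex  "with"
[3,4] NP\S  lex  "park"
[2,4] NP  >  k=3
[1,4] N  >  k=2
[0,4] S  >  k=1
[4,5] (S/(S\PP))\S  lex  "that"
[0,5] S/(S\PP)  <  k=4
[5,6] S\PP  lex  "a"
[0,6] S  >  k=5

[0,6] S   >
  [0,5] S/(S\PP)   <
    [0,4] S   >
      [0,1] "often" : S/N
      [1,4] N   >
        [1,2] "idea" : N/NP
        [2,4] NP   >
          [2,3] "with" : NP/(NP\S)
          [3,4] "park" : NP\S
    [4,5] "that" : (S/(S\PP))\S
  [5,6] "a" : S\PP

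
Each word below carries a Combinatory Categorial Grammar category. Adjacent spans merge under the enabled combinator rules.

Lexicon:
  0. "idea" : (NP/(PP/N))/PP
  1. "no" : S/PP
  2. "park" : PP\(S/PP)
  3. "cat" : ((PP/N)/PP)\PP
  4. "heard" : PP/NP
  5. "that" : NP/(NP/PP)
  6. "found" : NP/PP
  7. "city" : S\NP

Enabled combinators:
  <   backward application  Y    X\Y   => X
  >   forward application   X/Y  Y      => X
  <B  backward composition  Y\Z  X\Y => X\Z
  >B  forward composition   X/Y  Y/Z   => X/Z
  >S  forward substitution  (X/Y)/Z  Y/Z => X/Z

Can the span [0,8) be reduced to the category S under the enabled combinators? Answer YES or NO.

YES

[0,8] S   <
  [0,7] NP   >
    [0,4] NP/PP   >S
      [0,1] "idea" : (NP/(PP/N))/PP
      [1,4] (PP/N)/PP   <
        [1,3] PP   <
          [1,2] "no" : S/PP
          [2,3] "park" : PP\(S/PP)
        [3,4] "cat" : ((PP/N)/PP)\PP
    [4,7] PP   >
      [4,5] "heard" : PP/NP
      [5,7] NP   >
        [5,6] "that" : NP/(NP/PP)
        [6,7] "found" : NP/PP
  [7,8] "city" : S\NP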